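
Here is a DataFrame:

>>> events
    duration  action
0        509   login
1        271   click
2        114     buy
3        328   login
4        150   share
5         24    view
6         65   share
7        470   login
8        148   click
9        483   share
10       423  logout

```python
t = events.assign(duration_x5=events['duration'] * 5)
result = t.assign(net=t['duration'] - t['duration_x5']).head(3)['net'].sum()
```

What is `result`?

add column duration_x5 = events['duration'] * 5:
    duration  action  duration_x5
0        509   login         2545
1        271   click         1355
2        114     buy          570
3        328   login         1640
4        150   share          750
5         24    view          120
6         65   share          325
7        470   login         2350
8        148   click          740
9        483   share         2415
10       423  logout         2115
add column net = t['duration'] - t['duration_x5']:
    duration  action  duration_x5   net
0        509   login         2545 -2036
1        271   click         1355 -1084
2        114     buy          570  -456
3        328   login         1640 -1312
4        150   share          750  -600
5         24    view          120   -96
6         65   share          325  -260
7        470   login         2350 -1880
8        148   click          740  -592
9        483   share         2415 -1932
10       423  logout         2115 -1692
take first 3 rows:
   duration action  duration_x5   net
0       509  login         2545 -2036
1       271  click         1355 -1084
2       114    buy          570  -456

-3576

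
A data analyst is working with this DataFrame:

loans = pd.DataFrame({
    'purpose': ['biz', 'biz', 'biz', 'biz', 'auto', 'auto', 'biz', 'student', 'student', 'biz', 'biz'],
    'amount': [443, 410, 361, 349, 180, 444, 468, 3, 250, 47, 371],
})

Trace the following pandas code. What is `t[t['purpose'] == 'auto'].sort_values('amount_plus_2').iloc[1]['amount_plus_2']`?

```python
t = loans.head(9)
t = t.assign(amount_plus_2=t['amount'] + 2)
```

446

take first 9 rows:
   purpose  amount
0      biz     443
1      biz     410
2      biz     361
3      biz     349
4     auto     180
5     auto     444
6      biz     468
7  student       3
8  student     250
add column amount_plus_2 = t['amount'] + 2:
   purpose  amount  amount_plus_2
0      biz     443            445
1      biz     410            412
2      biz     361            363
3      biz     349            351
4     auto     180            182
5     auto     444            446
6      biz     468            470
7  student       3              5
8  student     250            252
filter rows where purpose == 'auto':
  purpose  amount  amount_plus_2
4    auto     180            182
5    auto     444            446
sort by amount_plus_2:
  purpose  amount  amount_plus_2
4    auto     180            182
5    auto     444            446
So iloc[1]['amount_plus_2'] = 446.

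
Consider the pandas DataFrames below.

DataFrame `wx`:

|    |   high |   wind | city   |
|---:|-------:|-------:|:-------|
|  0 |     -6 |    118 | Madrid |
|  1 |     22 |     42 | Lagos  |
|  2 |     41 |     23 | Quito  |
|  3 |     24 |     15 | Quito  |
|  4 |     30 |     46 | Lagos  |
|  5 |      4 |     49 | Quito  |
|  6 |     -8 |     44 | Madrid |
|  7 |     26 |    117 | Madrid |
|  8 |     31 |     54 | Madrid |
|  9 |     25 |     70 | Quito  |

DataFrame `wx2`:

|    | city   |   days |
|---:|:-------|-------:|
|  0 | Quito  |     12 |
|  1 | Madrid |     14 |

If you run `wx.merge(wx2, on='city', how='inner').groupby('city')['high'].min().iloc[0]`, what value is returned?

-8

merge on 'city' (how='inner') → 8 rows:
   high  wind    city  days
0    -6   118  Madrid    14
1    41    23   Quito    12
2    24    15   Quito    12
3     4    49   Quito    12
4    -8    44  Madrid    14
5    26   117  Madrid    14
6    31    54  Madrid    14
7    25    70   Quito    12
group by city, min of high:
city
Madrid   -8
Quito     4
Name: high, dtype: int64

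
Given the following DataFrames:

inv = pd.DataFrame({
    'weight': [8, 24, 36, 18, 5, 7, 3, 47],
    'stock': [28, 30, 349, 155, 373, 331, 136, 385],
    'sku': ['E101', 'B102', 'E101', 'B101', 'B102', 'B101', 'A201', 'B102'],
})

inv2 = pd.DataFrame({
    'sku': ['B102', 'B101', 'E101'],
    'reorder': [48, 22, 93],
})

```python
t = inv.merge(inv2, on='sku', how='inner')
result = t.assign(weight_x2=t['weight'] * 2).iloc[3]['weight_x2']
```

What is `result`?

36

merge on 'sku' (how='inner') → 7 rows:
   weight  stock   sku  reorder
0       8     28  E101       93
1      24     30  B102       48
2      36    349  E101       93
3      18    155  B101       22
4       5    373  B102       48
5       7    331  B101       22
6      47    385  B102       48
add column weight_x2 = t['weight'] * 2:
   weight  stock   sku  reorder  weight_x2
0       8     28  E101       93         16
1      24     30  B102       48         48
2      36    349  E101       93         72
3      18    155  B101       22         36
4       5    373  B102       48         10
5       7    331  B101       22         14
6      47    385  B102       48         94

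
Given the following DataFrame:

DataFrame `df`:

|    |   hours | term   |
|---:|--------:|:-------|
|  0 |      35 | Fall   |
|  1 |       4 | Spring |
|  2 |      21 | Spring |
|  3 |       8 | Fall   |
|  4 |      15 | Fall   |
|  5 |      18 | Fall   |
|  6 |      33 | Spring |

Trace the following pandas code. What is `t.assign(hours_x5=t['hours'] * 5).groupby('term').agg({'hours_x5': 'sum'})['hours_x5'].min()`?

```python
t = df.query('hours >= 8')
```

filter rows where hours >= 8:
   hours    term
0     35    Fall
2     21  Spring
3      8    Fall
4     15    Fall
5     18    Fall
6     33  Spring
add column hours_x5 = t['hours'] * 5:
   hours    term  hours_x5
0     35    Fall       175
2     21  Spring       105
3      8    Fall        40
4     15    Fall        75
5     18    Fall        90
6     33  Spring       165
group by term, sum of hours_x5:
        hours_x5
term            
Fall         380
Spring       270

270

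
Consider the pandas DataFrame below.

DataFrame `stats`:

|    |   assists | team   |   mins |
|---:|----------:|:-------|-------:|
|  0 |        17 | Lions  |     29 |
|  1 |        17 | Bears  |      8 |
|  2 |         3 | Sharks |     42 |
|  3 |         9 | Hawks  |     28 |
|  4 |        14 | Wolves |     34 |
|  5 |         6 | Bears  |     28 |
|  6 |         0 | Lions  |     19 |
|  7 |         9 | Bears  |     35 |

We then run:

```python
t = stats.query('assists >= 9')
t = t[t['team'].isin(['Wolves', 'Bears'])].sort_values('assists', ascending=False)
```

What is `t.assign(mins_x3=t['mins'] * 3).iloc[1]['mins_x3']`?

102

filter rows where assists >= 9:
   assists    team  mins
0       17   Lions    29
1       17   Bears     8
3        9   Hawks    28
4       14  Wolves    34
7        9   Bears    35
filter rows where team in ['Wolves', 'Bears']:
   assists    team  mins
1       17   Bears     8
4       14  Wolves    34
7        9   Bears    35
sort by assists descending:
   assists    team  mins
1       17   Bears     8
4       14  Wolves    34
7        9   Bears    35
add column mins_x3 = t['mins'] * 3:
   assists    team  mins  mins_x3
1       17   Bears     8       24
4       14  Wolves    34      102
7        9   Bears    35      105
The value at position 1, column 'mins_x3' is 102.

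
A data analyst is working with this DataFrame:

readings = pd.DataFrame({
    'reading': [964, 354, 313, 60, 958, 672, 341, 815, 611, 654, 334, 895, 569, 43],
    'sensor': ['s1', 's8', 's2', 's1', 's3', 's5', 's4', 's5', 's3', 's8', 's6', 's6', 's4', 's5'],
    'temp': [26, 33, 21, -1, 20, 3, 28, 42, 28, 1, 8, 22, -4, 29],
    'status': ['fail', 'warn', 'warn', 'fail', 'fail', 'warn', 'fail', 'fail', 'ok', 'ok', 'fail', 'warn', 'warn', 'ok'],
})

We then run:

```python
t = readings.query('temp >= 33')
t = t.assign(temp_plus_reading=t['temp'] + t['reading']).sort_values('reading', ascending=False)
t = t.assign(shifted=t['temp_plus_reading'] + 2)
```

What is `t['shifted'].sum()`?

1248

filter rows where temp >= 33:
   reading sensor  temp status
1      354     s8    33   warn
7      815     s5    42   fail
add column temp_plus_reading = t['temp'] + t['reading']:
   reading sensor  temp status  temp_plus_reading
1      354     s8    33   warn                387
7      815     s5    42   fail                857
sort by reading descending:
   reading sensor  temp status  temp_plus_reading
7      815     s5    42   fail                857
1      354     s8    33   warn                387
add column shifted = t['temp_plus_reading'] + 2:
   reading sensor  temp status  temp_plus_reading  shifted
7      815     s5    42   fail                857      859
1      354     s8    33   warn                387      389
Taking the sum of column 'shifted' gives 1248.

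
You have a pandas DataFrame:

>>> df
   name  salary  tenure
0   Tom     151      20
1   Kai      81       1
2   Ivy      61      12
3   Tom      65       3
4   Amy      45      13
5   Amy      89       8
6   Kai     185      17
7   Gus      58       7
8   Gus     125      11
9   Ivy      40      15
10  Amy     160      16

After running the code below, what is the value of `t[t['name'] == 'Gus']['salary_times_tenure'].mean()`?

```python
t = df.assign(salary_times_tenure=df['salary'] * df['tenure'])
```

890.5

add column salary_times_tenure = df['salary'] * df['tenure']:
   name  salary  tenure  salary_times_tenure
0   Tom     151      20                 3020
1   Kai      81       1                   81
2   Ivy      61      12                  732
3   Tom      65       3                  195
4   Amy      45      13                  585
5   Amy      89       8                  712
6   Kai     185      17                 3145
7   Gus      58       7                  406
8   Gus     125      11                 1375
9   Ivy      40      15                  600
10  Amy     160      16                 2560
filter rows where name == 'Gus':
  name  salary  tenure  salary_times_tenure
7  Gus      58       7                  406
8  Gus     125      11                 1375
mean of column 'salary_times_tenure' → 890.5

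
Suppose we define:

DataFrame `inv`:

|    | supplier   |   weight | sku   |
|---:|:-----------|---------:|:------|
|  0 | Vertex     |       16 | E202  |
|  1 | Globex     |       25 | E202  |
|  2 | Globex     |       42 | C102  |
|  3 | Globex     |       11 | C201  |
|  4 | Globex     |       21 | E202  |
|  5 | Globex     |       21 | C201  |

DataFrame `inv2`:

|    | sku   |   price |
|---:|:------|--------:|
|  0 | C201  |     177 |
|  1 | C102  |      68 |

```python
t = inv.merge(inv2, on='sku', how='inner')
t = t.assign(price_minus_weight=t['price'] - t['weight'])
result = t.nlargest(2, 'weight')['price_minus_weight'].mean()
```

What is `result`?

merge on 'sku' (how='inner') → 3 rows:
  supplier  weight   sku  price
0   Globex      42  C102     68
1   Globex      11  C201    177
2   Globex      21  C201    177
add column price_minus_weight = t['price'] - t['weight']:
  supplier  weight   sku  price  price_minus_weight
0   Globex      42  C102     68                  26
1   Globex      11  C201    177                 166
2   Globex      21  C201    177                 156
take 2 rows with largest weight:
  supplier  weight   sku  price  price_minus_weight
0   Globex      42  C102     68                  26
2   Globex      21  C201    177                 156

91.0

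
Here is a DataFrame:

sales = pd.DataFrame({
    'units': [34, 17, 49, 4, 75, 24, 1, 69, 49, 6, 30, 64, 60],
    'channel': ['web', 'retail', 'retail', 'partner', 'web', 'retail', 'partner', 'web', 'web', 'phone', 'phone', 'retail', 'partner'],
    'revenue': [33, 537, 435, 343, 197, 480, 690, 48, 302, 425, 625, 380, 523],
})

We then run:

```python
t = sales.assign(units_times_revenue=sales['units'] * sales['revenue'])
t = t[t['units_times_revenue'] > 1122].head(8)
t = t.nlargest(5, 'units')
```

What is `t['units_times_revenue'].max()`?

21315

add column units_times_revenue = sales['units'] * sales['revenue']:
    units  channel  revenue  units_times_revenue
0      34      web       33                 1122
1      17   retail      537                 9129
2      49   retail      435                21315
3       4  partner      343                 1372
4      75      web      197                14775
5      24   retail      480                11520
6       1  partner      690                  690
7      69      web       48                 3312
8      49      web      302                14798
9       6    phone      425                 2550
10     30    phone      625                18750
11     64   retail      380                24320
12     60  partner      523                31380
filter rows where units_times_revenue > 1122:
    units  channel  revenue  units_times_revenue
1      17   retail      537                 9129
2      49   retail      435                21315
3       4  partner      343                 1372
4      75      web      197                14775
5      24   retail      480                11520
7      69      web       48                 3312
8      49      web      302                14798
9       6    phone      425                 2550
10     30    phone      625                18750
11     64   retail      380                24320
12     60  partner      523                31380
take first 8 rows:
   units  channel  revenue  units_times_revenue
1     17   retail      537                 9129
2     49   retail      435                21315
3      4  partner      343                 1372
4     75      web      197                14775
5     24   retail      480                11520
7     69      web       48                 3312
8     49      web      302                14798
9      6    phone      425                 2550
take 5 rows with largest units:
   units channel  revenue  units_times_revenue
4     75     web      197                14775
7     69     web       48                 3312
2     49  retail      435                21315
8     49     web      302                14798
5     24  retail      480                11520
Taking the max of column 'units_times_revenue' gives 21315.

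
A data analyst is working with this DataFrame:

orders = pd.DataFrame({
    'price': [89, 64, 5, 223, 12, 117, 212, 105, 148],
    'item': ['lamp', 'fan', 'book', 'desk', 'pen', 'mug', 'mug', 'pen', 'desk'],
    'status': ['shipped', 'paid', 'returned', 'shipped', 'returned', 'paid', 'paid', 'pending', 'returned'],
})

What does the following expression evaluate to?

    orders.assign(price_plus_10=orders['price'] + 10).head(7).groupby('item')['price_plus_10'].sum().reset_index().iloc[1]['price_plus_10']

233

add column price_plus_10 = orders['price'] + 10:
   price  item    status  price_plus_10
0     89  lamp   shipped             99
1     64   fan      paid             74
2      5  book  returned             15
3    223  desk   shipped            233
4     12   pen  returned             22
5    117   mug      paid            127
6    212   mug      paid            222
7    105   pen   pending            115
8    148  desk  returned            158
take first 7 rows:
   price  item    status  price_plus_10
0     89  lamp   shipped             99
1     64   fan      paid             74
2      5  book  returned             15
3    223  desk   shipped            233
4     12   pen  returned             22
5    117   mug      paid            127
6    212   mug      paid            222
group by item, sum of price_plus_10:
item
book     15
desk    233
fan      74
lamp     99
mug     349
pen      22
Name: price_plus_10, dtype: int64
reset_index():
   item  price_plus_10
0  book             15
1  desk            233
2   fan             74
3  lamp             99
4   mug            349
5   pen             22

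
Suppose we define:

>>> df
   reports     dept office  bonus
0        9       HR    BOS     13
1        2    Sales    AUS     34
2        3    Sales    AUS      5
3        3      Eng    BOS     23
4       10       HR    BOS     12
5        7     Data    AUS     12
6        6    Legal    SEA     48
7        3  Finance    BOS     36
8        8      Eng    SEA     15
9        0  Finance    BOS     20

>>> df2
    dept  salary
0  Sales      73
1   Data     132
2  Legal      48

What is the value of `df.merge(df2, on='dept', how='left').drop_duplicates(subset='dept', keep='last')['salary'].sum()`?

253.0

merge on 'dept' (how='left') → 10 rows:
   reports     dept office  bonus  salary
0        9       HR    BOS     13     NaN
1        2    Sales    AUS     34    73.0
2        3    Sales    AUS      5    73.0
3        3      Eng    BOS     23     NaN
4       10       HR    BOS     12     NaN
5        7     Data    AUS     12   132.0
6        6    Legal    SEA     48    48.0
7        3  Finance    BOS     36     NaN
8        8      Eng    SEA     15     NaN
9        0  Finance    BOS     20     NaN
drop duplicate dept (keep=last):
   reports     dept office  bonus  salary
2        3    Sales    AUS      5    73.0
4       10       HR    BOS     12     NaN
5        7     Data    AUS     12   132.0
6        6    Legal    SEA     48    48.0
8        8      Eng    SEA     15     NaN
9        0  Finance    BOS     20     NaN
Hence 253.0.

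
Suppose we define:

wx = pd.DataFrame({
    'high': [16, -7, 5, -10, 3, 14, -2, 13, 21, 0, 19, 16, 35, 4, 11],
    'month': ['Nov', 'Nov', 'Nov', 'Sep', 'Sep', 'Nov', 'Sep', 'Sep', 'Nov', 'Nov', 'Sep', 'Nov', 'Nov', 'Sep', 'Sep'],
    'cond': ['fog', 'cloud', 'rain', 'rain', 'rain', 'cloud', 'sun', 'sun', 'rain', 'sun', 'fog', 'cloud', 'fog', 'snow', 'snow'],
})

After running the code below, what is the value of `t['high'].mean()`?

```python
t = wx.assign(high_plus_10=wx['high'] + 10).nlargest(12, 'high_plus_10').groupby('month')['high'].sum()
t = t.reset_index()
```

78.5

add column high_plus_10 = wx['high'] + 10:
    high month   cond  high_plus_10
0     16   Nov    fog            26
1     -7   Nov  cloud             3
2      5   Nov   rain            15
3    -10   Sep   rain             0
4      3   Sep   rain            13
5     14   Nov  cloud            24
6     -2   Sep    sun             8
7     13   Sep    sun            23
8     21   Nov   rain            31
9      0   Nov    sun            10
10    19   Sep    fog            29
11    16   Nov  cloud            26
12    35   Nov    fog            45
13     4   Sep   snow            14
14    11   Sep   snow            21
take 12 rows with largest high_plus_10:
    high month   cond  high_plus_10
12    35   Nov    fog            45
8     21   Nov   rain            31
10    19   Sep    fog            29
0     16   Nov    fog            26
11    16   Nov  cloud            26
5     14   Nov  cloud            24
7     13   Sep    sun            23
14    11   Sep   snow            21
2      5   Nov   rain            15
13     4   Sep   snow            14
4      3   Sep   rain            13
9      0   Nov    sun            10
group by month, sum of high:
month
Nov    107
Sep     50
Name: high, dtype: int64
reset_index():
  month  high
0   Nov   107
1   Sep    50
Taking the mean of column 'high' gives 78.5.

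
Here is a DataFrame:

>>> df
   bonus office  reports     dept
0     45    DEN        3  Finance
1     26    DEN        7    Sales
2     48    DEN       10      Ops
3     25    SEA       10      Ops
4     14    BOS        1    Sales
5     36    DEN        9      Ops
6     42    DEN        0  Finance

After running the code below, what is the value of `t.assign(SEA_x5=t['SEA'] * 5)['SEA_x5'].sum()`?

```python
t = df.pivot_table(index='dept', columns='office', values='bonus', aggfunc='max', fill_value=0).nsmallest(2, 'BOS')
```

125

pivot: rows=dept, cols=office, max(bonus):
office   BOS  DEN  SEA
dept                  
Finance    0   45    0
Ops        0   48   25
Sales     14   26    0
take 2 rows with smallest BOS:
office   BOS  DEN  SEA
dept                  
Finance    0   45    0
Ops        0   48   25
add column SEA_x5 = t['SEA'] * 5:
office   BOS  DEN  SEA  SEA_x5
dept                          
Finance    0   45    0       0
Ops        0   48   25     125
Reading off the sum of column 'SEA_x5', we get 125.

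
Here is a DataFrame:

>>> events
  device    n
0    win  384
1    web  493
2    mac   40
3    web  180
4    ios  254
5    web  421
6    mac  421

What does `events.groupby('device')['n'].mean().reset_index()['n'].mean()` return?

308.291666667

group by device, mean of n:
device
ios    254.000000
mac    230.500000
web    364.666667
win    384.000000
Name: n, dtype: float64
reset_index():
  device           n
0    ios  254.000000
1    mac  230.500000
2    web  364.666667
3    win  384.000000
mean of column 'n' → 308.291666667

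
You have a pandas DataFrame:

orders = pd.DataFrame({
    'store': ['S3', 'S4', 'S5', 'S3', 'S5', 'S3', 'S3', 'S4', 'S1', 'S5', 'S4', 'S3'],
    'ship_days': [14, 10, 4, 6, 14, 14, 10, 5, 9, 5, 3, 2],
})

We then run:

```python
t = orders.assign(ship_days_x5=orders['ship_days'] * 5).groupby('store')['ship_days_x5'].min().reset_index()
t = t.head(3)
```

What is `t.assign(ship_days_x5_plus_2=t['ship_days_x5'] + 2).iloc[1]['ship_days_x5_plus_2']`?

add column ship_days_x5 = orders['ship_days'] * 5:
   store  ship_days  ship_days_x5
0     S3         14            70
1     S4         10            50
2     S5          4            20
3     S3          6            30
4     S5         14            70
5     S3         14            70
6     S3         10            50
7     S4          5            25
8     S1          9            45
9     S5          5            25
10    S4          3            15
11    S3          2            10
group by store, min of ship_days_x5:
store
S1    45
S3    10
S4    15
S5    20
Name: ship_days_x5, dtype: int64
reset_index():
  store  ship_days_x5
0    S1            45
1    S3            10
2    S4            15
3    S5            20
take first 3 rows:
  store  ship_days_x5
0    S1            45
1    S3            10
2    S4            15
add column ship_days_x5_plus_2 = t['ship_days_x5'] + 2:
  store  ship_days_x5  ship_days_x5_plus_2
0    S1            45                   47
1    S3            10                   12
2    S4            15                   17
Then the value at position 1, column 'ship_days_x5_plus_2': 12

12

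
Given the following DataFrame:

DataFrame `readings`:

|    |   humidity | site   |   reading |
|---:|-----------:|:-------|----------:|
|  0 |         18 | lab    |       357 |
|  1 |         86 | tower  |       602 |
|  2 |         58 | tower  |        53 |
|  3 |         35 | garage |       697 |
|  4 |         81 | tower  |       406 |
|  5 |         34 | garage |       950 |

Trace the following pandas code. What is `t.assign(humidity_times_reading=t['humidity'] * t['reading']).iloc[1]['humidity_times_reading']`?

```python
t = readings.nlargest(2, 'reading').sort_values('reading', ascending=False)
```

24395

take 2 rows with largest reading:
   humidity    site  reading
5        34  garage      950
3        35  garage      697
sort by reading descending:
   humidity    site  reading
5        34  garage      950
3        35  garage      697
add column humidity_times_reading = t['humidity'] * t['reading']:
   humidity    site  reading  humidity_times_reading
5        34  garage      950                   32300
3        35  garage      697                   24395
The value at position 1, column 'humidity_times_reading' is 24395.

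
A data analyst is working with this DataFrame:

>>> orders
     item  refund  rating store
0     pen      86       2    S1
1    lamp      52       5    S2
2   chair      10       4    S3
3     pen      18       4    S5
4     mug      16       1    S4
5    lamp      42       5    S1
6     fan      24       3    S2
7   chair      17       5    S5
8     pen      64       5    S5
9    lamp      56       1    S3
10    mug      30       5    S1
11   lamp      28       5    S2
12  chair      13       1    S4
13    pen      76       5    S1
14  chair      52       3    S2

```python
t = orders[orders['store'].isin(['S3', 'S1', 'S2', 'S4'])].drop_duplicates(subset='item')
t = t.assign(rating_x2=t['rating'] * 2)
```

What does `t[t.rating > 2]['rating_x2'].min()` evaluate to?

filter rows where store in ['S3', 'S1', 'S2', 'S4']:
     item  refund  rating store
0     pen      86       2    S1
1    lamp      52       5    S2
2   chair      10       4    S3
4     mug      16       1    S4
5    lamp      42       5    S1
6     fan      24       3    S2
9    lamp      56       1    S3
10    mug      30       5    S1
11   lamp      28       5    S2
12  chair      13       1    S4
13    pen      76       5    S1
14  chair      52       3    S2
drop duplicate item (keep=first):
    item  refund  rating store
0    pen      86       2    S1
1   lamp      52       5    S2
2  chair      10       4    S3
4    mug      16       1    S4
6    fan      24       3    S2
add column rating_x2 = t['rating'] * 2:
    item  refund  rating store  rating_x2
0    pen      86       2    S1          4
1   lamp      52       5    S2         10
2  chair      10       4    S3          8
4    mug      16       1    S4          2
6    fan      24       3    S2          6
filter rows where rating > 2:
    item  refund  rating store  rating_x2
1   lamp      52       5    S2         10
2  chair      10       4    S3          8
6    fan      24       3    S2          6
Hence 6.

6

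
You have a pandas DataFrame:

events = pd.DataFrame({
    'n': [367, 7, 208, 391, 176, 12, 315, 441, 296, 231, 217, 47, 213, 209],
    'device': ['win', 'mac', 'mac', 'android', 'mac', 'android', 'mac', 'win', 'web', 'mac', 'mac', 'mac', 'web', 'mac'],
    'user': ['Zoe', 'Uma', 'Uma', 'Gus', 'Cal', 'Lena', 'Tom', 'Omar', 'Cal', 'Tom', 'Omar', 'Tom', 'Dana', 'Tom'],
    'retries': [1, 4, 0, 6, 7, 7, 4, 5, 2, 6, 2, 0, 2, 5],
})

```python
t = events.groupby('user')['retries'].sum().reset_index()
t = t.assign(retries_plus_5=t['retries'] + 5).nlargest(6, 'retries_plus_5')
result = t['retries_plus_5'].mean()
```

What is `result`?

group by user, sum of retries:
user
Cal      9
Dana     2
Gus      6
Lena     7
Omar     7
Tom     15
Uma      4
Zoe      1
Name: retries, dtype: int64
reset_index():
   user  retries
0   Cal        9
1  Dana        2
2   Gus        6
3  Lena        7
4  Omar        7
5   Tom       15
6   Uma        4
7   Zoe        1
add column retries_plus_5 = t['retries'] + 5:
   user  retries  retries_plus_5
0   Cal        9              14
1  Dana        2               7
2   Gus        6              11
3  Lena        7              12
4  Omar        7              12
5   Tom       15              20
6   Uma        4               9
7   Zoe        1               6
take 6 rows with largest retries_plus_5:
   user  retries  retries_plus_5
5   Tom       15              20
0   Cal        9              14
3  Lena        7              12
4  Omar        7              12
2   Gus        6              11
6   Uma        4               9
So mean() = 13.0.

13.0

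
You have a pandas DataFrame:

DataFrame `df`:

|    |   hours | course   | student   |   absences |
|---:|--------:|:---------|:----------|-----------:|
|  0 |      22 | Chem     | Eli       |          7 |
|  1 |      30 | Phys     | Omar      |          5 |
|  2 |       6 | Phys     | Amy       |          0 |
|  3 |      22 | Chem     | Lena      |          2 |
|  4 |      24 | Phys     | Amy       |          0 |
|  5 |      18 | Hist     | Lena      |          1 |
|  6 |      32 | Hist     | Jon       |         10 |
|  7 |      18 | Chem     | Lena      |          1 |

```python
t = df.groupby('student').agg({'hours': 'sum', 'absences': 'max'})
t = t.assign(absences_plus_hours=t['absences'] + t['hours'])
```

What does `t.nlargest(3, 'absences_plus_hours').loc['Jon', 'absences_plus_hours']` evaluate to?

group by student: sum(hours), max(absences):
         hours  absences
student                 
Amy         30         0
Eli         22         7
Jon         32        10
Lena        58         2
Omar        30         5
add column absences_plus_hours = t['absences'] + t['hours']:
         hours  absences  absences_plus_hours
student                                      
Amy         30         0                   30
Eli         22         7                   29
Jon         32        10                   42
Lena        58         2                   60
Omar        30         5                   35
take 3 rows with largest absences_plus_hours:
         hours  absences  absences_plus_hours
student                                      
Lena        58         2                   60
Jon         32        10                   42
Omar        30         5                   35

42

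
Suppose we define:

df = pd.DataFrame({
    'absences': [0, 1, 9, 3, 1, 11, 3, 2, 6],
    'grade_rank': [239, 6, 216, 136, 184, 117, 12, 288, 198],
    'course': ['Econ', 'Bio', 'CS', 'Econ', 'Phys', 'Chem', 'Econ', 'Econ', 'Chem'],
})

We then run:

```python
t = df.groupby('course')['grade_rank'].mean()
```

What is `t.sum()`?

group by course, mean of grade_rank:
course
Bio       6.00
CS      216.00
Chem    157.50
Econ    168.75
Phys    184.00
Name: grade_rank, dtype: float64
Then the sum of the resulting series: 732.25

732.25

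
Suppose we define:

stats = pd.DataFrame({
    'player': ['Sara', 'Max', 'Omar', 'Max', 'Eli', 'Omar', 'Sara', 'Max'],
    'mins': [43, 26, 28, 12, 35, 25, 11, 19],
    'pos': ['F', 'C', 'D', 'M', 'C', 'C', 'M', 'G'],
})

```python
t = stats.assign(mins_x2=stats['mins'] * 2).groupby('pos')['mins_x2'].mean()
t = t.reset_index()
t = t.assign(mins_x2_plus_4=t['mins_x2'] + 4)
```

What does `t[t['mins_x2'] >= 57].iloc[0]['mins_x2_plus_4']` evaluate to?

add column mins_x2 = stats['mins'] * 2:
  player  mins pos  mins_x2
0   Sara    43   F       86
1    Max    26   C       52
2   Omar    28   D       56
3    Max    12   M       24
4    Eli    35   C       70
5   Omar    25   C       50
6   Sara    11   M       22
7    Max    19   G       38
group by pos, mean of mins_x2:
pos
C    57.333333
D    56.000000
F    86.000000
G    38.000000
M    23.000000
Name: mins_x2, dtype: float64
reset_index():
  pos    mins_x2
0   C  57.333333
1   D  56.000000
2   F  86.000000
3   G  38.000000
4   M  23.000000
add column mins_x2_plus_4 = t['mins_x2'] + 4:
  pos    mins_x2  mins_x2_plus_4
0   C  57.333333       61.333333
1   D  56.000000       60.000000
2   F  86.000000       90.000000
3   G  38.000000       42.000000
4   M  23.000000       27.000000
filter rows where mins_x2 >= 57:
  pos    mins_x2  mins_x2_plus_4
0   C  57.333333       61.333333
2   F  86.000000       90.000000
The value at position 0, column 'mins_x2_plus_4' is 61.3333333333.

61.3333333333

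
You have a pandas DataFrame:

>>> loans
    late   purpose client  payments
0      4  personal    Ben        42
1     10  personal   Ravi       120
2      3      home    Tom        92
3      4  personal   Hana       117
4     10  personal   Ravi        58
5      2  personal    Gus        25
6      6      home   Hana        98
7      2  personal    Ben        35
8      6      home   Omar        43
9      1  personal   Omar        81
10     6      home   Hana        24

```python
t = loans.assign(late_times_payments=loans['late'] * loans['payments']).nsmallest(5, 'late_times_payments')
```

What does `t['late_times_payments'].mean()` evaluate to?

102.6

add column late_times_payments = loans['late'] * loans['payments']:
    late   purpose client  payments  late_times_payments
0      4  personal    Ben        42                  168
1     10  personal   Ravi       120                 1200
2      3      home    Tom        92                  276
3      4  personal   Hana       117                  468
4     10  personal   Ravi        58                  580
5      2  personal    Gus        25                   50
6      6      home   Hana        98                  588
7      2  personal    Ben        35                   70
8      6      home   Omar        43                  258
9      1  personal   Omar        81                   81
10     6      home   Hana        24                  144
take 5 rows with smallest late_times_payments:
    late   purpose client  payments  late_times_payments
5      2  personal    Gus        25                   50
7      2  personal    Ben        35                   70
9      1  personal   Omar        81                   81
10     6      home   Hana        24                  144
0      4  personal    Ben        42                  168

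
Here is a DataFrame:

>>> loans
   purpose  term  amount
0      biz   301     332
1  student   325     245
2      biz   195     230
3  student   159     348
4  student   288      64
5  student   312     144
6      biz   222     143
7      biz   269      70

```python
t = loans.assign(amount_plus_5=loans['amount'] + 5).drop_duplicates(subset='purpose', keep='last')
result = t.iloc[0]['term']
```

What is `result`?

add column amount_plus_5 = loans['amount'] + 5:
   purpose  term  amount  amount_plus_5
0      biz   301     332            337
1  student   325     245            250
2      biz   195     230            235
3  student   159     348            353
4  student   288      64             69
5  student   312     144            149
6      biz   222     143            148
7      biz   269      70             75
drop duplicate purpose (keep=last):
   purpose  term  amount  amount_plus_5
5  student   312     144            149
7      biz   269      70             75

312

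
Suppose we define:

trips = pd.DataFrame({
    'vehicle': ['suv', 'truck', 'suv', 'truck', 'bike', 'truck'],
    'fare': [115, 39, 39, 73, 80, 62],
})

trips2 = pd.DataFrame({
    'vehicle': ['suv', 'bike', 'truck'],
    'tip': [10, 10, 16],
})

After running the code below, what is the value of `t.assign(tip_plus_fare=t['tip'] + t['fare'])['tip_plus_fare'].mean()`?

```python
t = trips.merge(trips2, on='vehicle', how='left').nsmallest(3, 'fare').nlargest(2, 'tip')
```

merge on 'vehicle' (how='left') → 6 rows:
  vehicle  fare  tip
0     suv   115   10
1   truck    39   16
2     suv    39   10
3   truck    73   16
4    bike    80   10
5   truck    62   16
take 3 rows with smallest fare:
  vehicle  fare  tip
1   truck    39   16
2     suv    39   10
5   truck    62   16
take 2 rows with largest tip:
  vehicle  fare  tip
1   truck    39   16
5   truck    62   16
add column tip_plus_fare = t['tip'] + t['fare']:
  vehicle  fare  tip  tip_plus_fare
1   truck    39   16             55
5   truck    62   16             78
So mean() = 66.5.

66.5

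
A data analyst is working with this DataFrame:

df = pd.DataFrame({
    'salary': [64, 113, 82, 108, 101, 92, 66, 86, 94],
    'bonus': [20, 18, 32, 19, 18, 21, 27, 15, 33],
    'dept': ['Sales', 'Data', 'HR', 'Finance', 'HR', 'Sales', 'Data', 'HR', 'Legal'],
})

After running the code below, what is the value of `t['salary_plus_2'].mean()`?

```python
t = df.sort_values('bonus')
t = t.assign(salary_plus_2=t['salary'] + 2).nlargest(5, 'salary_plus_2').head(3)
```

109.333333333

sort by bonus:
   salary  bonus     dept
7      86     15       HR
1     113     18     Data
4     101     18       HR
3     108     19  Finance
0      64     20    Sales
5      92     21    Sales
6      66     27     Data
2      82     32       HR
8      94     33    Legal
add column salary_plus_2 = t['salary'] + 2:
   salary  bonus     dept  salary_plus_2
7      86     15       HR             88
1     113     18     Data            115
4     101     18       HR            103
3     108     19  Finance            110
0      64     20    Sales             66
5      92     21    Sales             94
6      66     27     Data             68
2      82     32       HR             84
8      94     33    Legal             96
take 5 rows with largest salary_plus_2:
   salary  bonus     dept  salary_plus_2
1     113     18     Data            115
3     108     19  Finance            110
4     101     18       HR            103
8      94     33    Legal             96
5      92     21    Sales             94
take first 3 rows:
   salary  bonus     dept  salary_plus_2
1     113     18     Data            115
3     108     19  Finance            110
4     101     18       HR            103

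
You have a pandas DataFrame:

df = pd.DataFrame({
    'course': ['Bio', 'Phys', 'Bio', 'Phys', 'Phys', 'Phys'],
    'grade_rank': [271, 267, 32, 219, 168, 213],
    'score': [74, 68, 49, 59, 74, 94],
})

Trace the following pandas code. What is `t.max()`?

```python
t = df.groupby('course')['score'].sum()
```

group by course, sum of score:
course
Bio     123
Phys    295
Name: score, dtype: int64
Then the max of the resulting series: 295

295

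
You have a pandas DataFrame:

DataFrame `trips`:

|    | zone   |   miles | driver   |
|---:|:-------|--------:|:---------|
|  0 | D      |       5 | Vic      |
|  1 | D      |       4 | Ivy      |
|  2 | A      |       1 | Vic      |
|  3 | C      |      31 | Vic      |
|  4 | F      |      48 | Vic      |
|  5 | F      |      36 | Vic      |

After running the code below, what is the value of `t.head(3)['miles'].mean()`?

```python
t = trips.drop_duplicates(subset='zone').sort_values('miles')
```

drop duplicate zone (keep=first):
  zone  miles driver
0    D      5    Vic
2    A      1    Vic
3    C     31    Vic
4    F     48    Vic
sort by miles:
  zone  miles driver
2    A      1    Vic
0    D      5    Vic
3    C     31    Vic
4    F     48    Vic
take first 3 rows:
  zone  miles driver
2    A      1    Vic
0    D      5    Vic
3    C     31    Vic

12.3333333333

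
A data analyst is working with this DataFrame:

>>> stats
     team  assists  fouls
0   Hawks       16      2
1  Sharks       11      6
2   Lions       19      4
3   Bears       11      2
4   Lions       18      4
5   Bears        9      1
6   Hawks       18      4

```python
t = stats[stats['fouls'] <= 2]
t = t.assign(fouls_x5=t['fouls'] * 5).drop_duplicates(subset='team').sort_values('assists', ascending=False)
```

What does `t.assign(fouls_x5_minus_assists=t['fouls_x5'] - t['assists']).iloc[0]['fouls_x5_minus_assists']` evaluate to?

-6

filter rows where fouls <= 2:
    team  assists  fouls
0  Hawks       16      2
3  Bears       11      2
5  Bears        9      1
add column fouls_x5 = t['fouls'] * 5:
    team  assists  fouls  fouls_x5
0  Hawks       16      2        10
3  Bears       11      2        10
5  Bears        9      1         5
drop duplicate team (keep=first):
    team  assists  fouls  fouls_x5
0  Hawks       16      2        10
3  Bears       11      2        10
sort by assists descending:
    team  assists  fouls  fouls_x5
0  Hawks       16      2        10
3  Bears       11      2        10
add column fouls_x5_minus_assists = t['fouls_x5'] - t['assists']:
    team  assists  fouls  fouls_x5  fouls_x5_minus_assists
0  Hawks       16      2        10                      -6
3  Bears       11      2        10                      -1
So iloc[0]['fouls_x5_minus_assists'] = -6.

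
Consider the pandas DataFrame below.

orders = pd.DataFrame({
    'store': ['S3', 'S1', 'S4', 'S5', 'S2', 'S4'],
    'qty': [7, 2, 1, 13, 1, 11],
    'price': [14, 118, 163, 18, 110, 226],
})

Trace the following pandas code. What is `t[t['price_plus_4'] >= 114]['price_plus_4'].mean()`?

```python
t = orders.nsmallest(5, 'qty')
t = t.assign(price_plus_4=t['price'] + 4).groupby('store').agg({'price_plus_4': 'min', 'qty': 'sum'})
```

134.333333333

take 5 rows with smallest qty:
  store  qty  price
2    S4    1    163
4    S2    1    110
1    S1    2    118
0    S3    7     14
5    S4   11    226
add column price_plus_4 = t['price'] + 4:
  store  qty  price  price_plus_4
2    S4    1    163           167
4    S2    1    110           114
1    S1    2    118           122
0    S3    7     14            18
5    S4   11    226           230
group by store: min(price_plus_4), sum(qty):
       price_plus_4  qty
store                   
S1              122    2
S2              114    1
S3               18    7
S4              167   12
filter rows where price_plus_4 >= 114:
       price_plus_4  qty
store                   
S1              122    2
S2              114    1
S4              167   12
Hence 134.333333333.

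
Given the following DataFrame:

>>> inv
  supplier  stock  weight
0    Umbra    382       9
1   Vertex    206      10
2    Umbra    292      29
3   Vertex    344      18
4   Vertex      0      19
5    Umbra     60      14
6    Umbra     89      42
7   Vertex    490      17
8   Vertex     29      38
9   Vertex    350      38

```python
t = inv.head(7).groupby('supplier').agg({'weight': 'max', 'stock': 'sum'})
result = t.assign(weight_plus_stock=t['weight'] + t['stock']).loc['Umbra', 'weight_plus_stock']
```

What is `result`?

865

take first 7 rows:
  supplier  stock  weight
0    Umbra    382       9
1   Vertex    206      10
2    Umbra    292      29
3   Vertex    344      18
4   Vertex      0      19
5    Umbra     60      14
6    Umbra     89      42
group by supplier: max(weight), sum(stock):
          weight  stock
supplier               
Umbra         42    823
Vertex        19    550
add column weight_plus_stock = t['weight'] + t['stock']:
          weight  stock  weight_plus_stock
supplier                                  
Umbra         42    823                865
Vertex        19    550                569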